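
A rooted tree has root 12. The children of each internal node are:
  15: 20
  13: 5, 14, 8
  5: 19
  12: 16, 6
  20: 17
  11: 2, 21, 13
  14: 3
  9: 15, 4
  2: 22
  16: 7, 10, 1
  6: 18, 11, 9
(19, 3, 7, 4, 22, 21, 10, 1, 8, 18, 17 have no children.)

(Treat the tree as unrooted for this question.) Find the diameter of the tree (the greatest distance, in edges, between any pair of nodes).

A longest path is 3–14–13–11–6–9–15–20–17, with 8 edges.

8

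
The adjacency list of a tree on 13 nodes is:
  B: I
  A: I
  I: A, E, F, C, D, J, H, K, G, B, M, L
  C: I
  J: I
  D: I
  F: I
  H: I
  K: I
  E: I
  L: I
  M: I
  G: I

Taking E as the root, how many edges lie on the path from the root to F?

E → I → F — 2 edges.

2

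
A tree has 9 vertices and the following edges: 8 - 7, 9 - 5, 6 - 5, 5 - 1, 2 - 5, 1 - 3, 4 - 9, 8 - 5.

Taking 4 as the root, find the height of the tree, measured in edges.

4

7 sits deepest: 4 → 9 → 5 → 8 → 7 — 4 edges from the root.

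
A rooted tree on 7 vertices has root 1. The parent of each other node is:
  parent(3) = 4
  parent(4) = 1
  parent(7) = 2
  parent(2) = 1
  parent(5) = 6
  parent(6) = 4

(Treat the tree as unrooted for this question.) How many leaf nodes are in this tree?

3

The leaves are 3, 5, 7.
That is 3 leaves.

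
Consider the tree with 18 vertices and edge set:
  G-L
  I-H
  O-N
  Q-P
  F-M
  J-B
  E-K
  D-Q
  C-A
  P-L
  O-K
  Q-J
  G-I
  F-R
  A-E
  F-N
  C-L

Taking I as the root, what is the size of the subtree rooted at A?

8

A's subtree: {A, E, K, O, N, F, R, M}, size 8.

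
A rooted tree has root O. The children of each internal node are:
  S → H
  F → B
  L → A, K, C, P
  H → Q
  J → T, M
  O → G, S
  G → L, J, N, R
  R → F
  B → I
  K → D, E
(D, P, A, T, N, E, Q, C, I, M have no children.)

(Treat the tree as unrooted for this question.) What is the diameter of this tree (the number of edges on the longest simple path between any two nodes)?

8

Starting from Q, a farthest node is I at distance 8.
One longest path: Q - H - S - O - G - R - F - B - I.
So the diameter is 8.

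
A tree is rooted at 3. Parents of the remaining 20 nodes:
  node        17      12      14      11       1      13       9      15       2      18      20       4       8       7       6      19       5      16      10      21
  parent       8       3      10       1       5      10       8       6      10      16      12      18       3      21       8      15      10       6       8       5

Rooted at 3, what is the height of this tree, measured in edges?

5

11 sits deepest: 3 – 8 – 10 – 5 – 1 – 11 — 5 edges from the root.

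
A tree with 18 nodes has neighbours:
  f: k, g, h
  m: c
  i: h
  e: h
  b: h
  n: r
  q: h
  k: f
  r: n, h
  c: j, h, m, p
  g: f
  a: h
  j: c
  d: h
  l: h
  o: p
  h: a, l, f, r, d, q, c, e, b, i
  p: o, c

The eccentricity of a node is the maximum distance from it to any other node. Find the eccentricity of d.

4

The node farthest from d is o, via d–h–c–p–o — 4 edges.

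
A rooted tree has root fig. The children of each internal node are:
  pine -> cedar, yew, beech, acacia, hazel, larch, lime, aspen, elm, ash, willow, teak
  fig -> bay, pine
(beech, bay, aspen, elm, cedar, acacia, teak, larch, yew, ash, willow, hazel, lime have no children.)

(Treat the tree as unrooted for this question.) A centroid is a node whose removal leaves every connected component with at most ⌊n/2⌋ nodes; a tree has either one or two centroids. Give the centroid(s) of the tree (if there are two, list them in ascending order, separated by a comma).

pine

If pine is removed the pieces have sizes 2, 1, 1, 1, 1, 1, 1, 1, 1, 1, 1, 1, 1, all ≤ ⌊15/2⌋ = 7.
Every other node leaves some component of size > 7, so the centroid is unique.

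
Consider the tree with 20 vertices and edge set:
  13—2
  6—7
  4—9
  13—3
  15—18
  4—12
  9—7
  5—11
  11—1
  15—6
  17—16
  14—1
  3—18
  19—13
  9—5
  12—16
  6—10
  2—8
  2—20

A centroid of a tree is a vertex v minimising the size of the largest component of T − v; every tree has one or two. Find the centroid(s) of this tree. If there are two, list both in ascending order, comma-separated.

Removing 7 splits the tree into components of sizes 10, 9; the largest is 10 ≤ ⌊20/2⌋ = 10.
Its neighbour 6 also leaves a largest component of size 10, so both are centroids.

6, 7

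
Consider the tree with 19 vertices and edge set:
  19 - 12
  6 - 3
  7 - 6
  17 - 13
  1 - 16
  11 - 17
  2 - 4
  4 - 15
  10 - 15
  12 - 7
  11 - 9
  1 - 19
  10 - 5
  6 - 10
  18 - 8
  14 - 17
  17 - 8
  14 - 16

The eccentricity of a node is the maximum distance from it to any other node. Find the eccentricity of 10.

10

A farthest node from 10 is 18 (9 also at distance 10).
The path 10-6-7-12-19-1-16-14-17-8-18 has 10 edges.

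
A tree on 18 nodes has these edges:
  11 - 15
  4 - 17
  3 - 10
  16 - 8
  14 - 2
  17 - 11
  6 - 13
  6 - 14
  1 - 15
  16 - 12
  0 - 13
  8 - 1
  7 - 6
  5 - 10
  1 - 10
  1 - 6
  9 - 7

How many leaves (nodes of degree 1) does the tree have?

Degree-1 nodes: 0, 2, 3, 4, 5, 9, 12 — 7 of them.

7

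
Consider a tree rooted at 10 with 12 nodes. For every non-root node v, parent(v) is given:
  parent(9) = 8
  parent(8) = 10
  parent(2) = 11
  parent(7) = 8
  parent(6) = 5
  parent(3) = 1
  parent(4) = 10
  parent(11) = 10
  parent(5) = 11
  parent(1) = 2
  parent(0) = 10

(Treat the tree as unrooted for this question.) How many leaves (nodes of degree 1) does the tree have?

6

The leaves are 0, 3, 4, 6, 7, 9.
That is 6 leaves.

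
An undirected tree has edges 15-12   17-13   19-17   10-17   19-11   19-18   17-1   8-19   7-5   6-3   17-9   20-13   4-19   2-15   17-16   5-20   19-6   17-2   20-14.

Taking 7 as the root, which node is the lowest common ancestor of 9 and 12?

Ancestors of 9 (toward the root): 9, 17, 13, 20, 5, 7.
Ancestors of 12: 12, 15, 2, 17, 13, 20, 5, 7.
The deepest node appearing in both lists is 17.

17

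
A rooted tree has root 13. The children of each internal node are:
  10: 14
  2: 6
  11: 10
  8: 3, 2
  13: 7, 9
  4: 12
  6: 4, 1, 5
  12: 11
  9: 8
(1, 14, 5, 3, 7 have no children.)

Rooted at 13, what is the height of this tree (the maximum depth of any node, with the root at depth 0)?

9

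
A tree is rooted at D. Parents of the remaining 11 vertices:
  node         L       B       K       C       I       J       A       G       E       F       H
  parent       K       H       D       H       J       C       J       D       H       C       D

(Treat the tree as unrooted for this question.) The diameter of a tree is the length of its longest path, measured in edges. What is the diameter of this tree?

Starting from L, a farthest node is I at distance 6.
One longest path: L – K – D – H – C – J – I.
So the diameter is 6.

6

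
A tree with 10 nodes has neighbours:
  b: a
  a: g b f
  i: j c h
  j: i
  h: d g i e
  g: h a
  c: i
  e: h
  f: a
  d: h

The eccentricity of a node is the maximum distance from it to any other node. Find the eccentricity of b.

Distances from b peak at 5, attained at c (j also at distance 5).
b – a – g – h – i – c

5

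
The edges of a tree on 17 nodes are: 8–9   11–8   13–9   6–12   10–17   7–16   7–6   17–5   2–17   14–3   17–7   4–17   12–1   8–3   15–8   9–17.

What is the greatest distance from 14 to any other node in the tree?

Distances from 14 peak at 8, attained at 1.
14–3–8–9–17–7–6–12–1

8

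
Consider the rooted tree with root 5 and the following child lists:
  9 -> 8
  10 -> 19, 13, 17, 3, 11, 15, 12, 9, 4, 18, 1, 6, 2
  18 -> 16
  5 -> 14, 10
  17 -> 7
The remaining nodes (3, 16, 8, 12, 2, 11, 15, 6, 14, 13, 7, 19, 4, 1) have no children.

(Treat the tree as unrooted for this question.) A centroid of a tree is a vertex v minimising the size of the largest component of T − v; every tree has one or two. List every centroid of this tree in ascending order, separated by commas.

10

If 10 is removed the pieces have sizes 2, 2, 2, 2, 1, 1, 1, 1, 1, 1, 1, 1, 1, 1, all ≤ ⌊19/2⌋ = 9.
Every other node leaves some component of size > 9, so the centroid is unique.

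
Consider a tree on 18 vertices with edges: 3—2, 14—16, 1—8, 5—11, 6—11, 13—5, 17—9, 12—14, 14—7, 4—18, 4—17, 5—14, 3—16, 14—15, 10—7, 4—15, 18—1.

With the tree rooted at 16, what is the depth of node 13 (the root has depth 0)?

16 → 14 → 5 → 13 — 3 edges.

3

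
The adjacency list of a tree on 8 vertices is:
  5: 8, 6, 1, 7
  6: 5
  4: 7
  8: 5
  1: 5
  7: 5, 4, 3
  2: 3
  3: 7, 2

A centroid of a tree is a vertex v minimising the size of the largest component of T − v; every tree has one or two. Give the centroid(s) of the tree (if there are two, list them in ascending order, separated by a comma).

5, 7

If 5 is removed the pieces have sizes 4, 1, 1, 1, all ≤ ⌊8/2⌋ = 4.
Its neighbour 7 also leaves a largest component of size 4, so both are centroids.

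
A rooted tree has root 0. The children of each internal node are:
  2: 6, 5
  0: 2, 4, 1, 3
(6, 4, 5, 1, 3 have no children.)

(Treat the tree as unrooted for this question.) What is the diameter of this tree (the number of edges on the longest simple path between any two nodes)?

Starting from 5, a farthest node is 3 at distance 3.
One longest path: 5–2–0–3.
So the diameter is 3.

3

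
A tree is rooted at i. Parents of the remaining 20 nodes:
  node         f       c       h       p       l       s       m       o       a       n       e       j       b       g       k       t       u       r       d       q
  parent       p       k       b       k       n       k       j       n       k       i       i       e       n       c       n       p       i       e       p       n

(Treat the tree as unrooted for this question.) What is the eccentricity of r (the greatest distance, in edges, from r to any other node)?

6

Distances from r peak at 6, attained at f (d, g, t also at distance 6).
r–e–i–n–k–p–f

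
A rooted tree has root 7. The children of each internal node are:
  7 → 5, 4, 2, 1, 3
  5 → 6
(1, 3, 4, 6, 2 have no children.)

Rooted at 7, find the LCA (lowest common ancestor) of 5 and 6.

5

Ancestors of 5 (toward the root): 5, 7.
Ancestors of 6: 6, 5, 7.
The deepest node appearing in both lists is 5.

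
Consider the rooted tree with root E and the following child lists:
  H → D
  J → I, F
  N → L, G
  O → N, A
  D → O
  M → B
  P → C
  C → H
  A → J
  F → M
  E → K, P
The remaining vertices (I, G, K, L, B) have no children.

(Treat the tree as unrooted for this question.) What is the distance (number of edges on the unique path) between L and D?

3

Walking from L: L – N – O – D. Length 3.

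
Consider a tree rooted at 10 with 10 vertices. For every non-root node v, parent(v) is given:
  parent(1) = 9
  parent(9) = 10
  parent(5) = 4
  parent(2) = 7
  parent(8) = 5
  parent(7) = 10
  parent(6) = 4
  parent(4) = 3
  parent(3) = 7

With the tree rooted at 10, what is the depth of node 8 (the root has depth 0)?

Climbing from 8 to the root: 8–5–4–3–7–10. That's 5 steps.

5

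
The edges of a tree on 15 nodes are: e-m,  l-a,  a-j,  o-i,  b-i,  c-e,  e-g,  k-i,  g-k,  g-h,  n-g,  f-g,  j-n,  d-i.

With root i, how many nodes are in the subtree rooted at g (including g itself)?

The subtree rooted at g contains: g, n, e, h, f, j, c, m, a, l — 10 nodes.

10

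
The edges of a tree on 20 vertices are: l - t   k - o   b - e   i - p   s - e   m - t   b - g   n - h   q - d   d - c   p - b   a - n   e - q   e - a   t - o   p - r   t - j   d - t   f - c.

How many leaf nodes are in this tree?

Degree-1 nodes: f, g, h, i, j, k, l, m, r, s — 10 of them.

10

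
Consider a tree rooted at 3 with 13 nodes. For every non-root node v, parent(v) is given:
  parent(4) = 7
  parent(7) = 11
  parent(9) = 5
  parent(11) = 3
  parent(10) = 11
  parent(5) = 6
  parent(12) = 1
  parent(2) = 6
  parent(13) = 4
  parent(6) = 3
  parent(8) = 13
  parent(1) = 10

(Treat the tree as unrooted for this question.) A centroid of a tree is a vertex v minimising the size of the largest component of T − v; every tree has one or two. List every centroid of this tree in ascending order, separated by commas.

11

Delete 11: the remaining components have sizes 5, 4, 3. Max 5 ≤ 6, so 11 is a centroid.
No neighbour of 11 does as well, so 11 is the unique centroid.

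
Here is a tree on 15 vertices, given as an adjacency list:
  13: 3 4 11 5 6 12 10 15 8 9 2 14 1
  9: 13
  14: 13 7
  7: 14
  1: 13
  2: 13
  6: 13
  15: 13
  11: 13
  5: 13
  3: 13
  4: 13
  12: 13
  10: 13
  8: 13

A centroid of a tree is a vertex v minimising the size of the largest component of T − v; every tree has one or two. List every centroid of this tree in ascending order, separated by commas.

13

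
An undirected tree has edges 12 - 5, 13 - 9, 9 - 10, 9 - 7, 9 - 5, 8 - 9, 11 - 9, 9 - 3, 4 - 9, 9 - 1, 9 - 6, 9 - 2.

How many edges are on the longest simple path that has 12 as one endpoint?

Distances from 12 peak at 3, attained at 1 (6, 13, 10, 2, 8, 7, 11, 4, 3 also at distance 3).
12-5-9-1

3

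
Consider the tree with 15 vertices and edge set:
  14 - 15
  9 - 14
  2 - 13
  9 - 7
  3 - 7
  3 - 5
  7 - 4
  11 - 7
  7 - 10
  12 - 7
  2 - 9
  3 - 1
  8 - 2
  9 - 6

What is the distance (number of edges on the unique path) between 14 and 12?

3

14 - 9 - 7 - 12: 3 edges.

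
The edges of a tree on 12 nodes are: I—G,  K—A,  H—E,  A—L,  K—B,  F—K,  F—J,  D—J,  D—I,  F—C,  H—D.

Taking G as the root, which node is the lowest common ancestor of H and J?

Path H→root: H D I G; path J→root: J D I G.
First common node: D.

D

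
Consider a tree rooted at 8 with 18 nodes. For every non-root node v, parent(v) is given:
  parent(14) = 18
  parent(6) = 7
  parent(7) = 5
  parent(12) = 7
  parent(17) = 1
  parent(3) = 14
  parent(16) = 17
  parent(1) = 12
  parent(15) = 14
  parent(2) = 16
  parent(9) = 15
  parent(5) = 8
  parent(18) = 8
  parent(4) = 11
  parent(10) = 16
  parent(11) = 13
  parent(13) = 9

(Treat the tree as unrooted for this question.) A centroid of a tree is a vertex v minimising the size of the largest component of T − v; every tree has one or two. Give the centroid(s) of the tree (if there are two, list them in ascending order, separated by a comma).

If 8 is removed the pieces have sizes 9, 8, all ≤ ⌊18/2⌋ = 9.
5 is adjacent to 8 and is also a centroid (the largest component after removing it is likewise 9).

5, 8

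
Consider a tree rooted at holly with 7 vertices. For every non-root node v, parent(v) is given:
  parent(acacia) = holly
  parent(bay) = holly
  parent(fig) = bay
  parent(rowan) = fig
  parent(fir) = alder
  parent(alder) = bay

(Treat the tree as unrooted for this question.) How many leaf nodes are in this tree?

3

The leaves are acacia, fir, rowan.
That is 3 leaves.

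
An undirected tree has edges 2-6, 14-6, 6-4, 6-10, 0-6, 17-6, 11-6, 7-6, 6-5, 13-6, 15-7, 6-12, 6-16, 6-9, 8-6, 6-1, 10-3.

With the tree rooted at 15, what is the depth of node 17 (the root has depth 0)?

3

15 – 7 – 6 – 17 — 3 edges.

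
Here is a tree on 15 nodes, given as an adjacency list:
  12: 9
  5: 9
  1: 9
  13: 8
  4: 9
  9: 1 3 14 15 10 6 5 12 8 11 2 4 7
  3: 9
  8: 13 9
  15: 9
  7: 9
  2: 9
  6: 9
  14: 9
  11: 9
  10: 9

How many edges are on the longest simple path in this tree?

A longest path is 13 - 8 - 9 - 11, with 3 edges.

3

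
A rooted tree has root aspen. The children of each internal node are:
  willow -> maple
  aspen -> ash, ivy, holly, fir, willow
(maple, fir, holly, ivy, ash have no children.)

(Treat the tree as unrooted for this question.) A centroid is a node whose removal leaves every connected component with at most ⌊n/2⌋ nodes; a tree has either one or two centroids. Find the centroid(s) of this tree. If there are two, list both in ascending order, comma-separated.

Delete aspen: the remaining components have sizes 2, 1, 1, 1, 1. Max 2 ≤ 3, so aspen is a centroid.
No neighbour of aspen does as well, so aspen is the unique centroid.

aspen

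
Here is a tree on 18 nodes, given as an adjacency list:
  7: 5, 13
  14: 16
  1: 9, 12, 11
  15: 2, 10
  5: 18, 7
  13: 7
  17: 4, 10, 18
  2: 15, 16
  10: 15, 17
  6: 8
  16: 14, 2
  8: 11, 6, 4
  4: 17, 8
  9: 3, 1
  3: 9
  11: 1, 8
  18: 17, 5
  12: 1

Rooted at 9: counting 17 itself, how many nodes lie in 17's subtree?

10

17's subtree: {17, 10, 18, 15, 5, 2, 7, 16, 13, 14}, size 10.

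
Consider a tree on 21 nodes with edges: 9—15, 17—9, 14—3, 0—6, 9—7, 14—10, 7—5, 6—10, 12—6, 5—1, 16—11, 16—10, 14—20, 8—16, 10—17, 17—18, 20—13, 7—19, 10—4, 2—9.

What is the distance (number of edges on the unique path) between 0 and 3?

4

0–6–10–14–3: 4 edges.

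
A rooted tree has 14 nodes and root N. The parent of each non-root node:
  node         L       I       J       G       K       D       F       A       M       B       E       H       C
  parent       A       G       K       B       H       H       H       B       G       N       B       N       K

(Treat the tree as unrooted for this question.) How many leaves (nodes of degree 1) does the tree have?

8

Exactly 8 nodes have a single neighbour: C, D, E, F, I, J, L, M.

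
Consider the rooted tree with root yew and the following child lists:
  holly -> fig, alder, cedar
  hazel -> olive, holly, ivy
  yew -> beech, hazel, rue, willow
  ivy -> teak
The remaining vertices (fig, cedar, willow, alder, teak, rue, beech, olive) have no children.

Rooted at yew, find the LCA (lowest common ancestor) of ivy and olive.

hazel

Ancestors of ivy (toward the root): ivy, hazel, yew.
Ancestors of olive: olive, hazel, yew.
The deepest node appearing in both lists is hazel.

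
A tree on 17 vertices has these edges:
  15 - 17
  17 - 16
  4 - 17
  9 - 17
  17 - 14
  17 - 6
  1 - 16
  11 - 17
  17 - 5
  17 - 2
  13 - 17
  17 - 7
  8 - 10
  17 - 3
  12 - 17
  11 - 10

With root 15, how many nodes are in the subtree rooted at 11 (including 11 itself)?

3

11's subtree: {11, 10, 8}, size 3.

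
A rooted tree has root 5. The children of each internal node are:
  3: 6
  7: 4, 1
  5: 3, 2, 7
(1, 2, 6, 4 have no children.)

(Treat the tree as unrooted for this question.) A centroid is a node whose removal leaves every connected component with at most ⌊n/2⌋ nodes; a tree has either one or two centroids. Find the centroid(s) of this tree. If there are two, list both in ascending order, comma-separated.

5

If 5 is removed the pieces have sizes 3, 2, 1, all ≤ ⌊7/2⌋ = 3.
Every other node leaves some component of size > 3, so the centroid is unique.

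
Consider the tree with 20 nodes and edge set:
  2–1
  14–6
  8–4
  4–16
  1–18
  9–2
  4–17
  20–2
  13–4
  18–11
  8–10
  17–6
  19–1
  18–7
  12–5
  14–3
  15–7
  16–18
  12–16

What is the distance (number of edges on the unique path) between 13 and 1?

The path is 13–4–16–18–1, which has 4 edges.

4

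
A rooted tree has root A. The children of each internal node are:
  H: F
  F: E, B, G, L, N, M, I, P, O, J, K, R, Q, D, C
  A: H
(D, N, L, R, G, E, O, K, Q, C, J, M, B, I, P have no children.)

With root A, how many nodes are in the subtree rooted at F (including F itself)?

16

The subtree rooted at F contains: F, N, D, M, R, E, I, C, L, G, B, K, J, Q, P, O — 16 nodes.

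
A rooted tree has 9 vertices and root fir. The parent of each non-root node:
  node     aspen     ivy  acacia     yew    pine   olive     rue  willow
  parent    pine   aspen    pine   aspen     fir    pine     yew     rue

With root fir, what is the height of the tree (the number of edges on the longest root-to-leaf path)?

5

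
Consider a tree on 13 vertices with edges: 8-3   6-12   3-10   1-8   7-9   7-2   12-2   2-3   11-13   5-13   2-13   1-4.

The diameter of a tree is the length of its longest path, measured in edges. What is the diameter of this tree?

BFS from 9 reaches 4 last, at distance 6; BFS from 4 confirms no node is farther.
Path: 9 – 7 – 2 – 3 – 8 – 1 – 4.

6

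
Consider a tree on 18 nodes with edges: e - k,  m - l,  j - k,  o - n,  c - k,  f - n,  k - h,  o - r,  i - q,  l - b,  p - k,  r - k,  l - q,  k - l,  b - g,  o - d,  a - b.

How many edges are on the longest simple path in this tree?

A longest path is f - n - o - r - k - l - b - a, with 7 edges.

7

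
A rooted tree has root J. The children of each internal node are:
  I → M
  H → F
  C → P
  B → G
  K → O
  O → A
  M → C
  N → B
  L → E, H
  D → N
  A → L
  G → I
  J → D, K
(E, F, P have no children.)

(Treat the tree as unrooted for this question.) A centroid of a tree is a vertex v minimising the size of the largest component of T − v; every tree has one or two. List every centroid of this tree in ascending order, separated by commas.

D, J

If J is removed the pieces have sizes 8, 7, all ≤ ⌊16/2⌋ = 8.
D is adjacent to J and is also a centroid (the largest component after removing it is likewise 8).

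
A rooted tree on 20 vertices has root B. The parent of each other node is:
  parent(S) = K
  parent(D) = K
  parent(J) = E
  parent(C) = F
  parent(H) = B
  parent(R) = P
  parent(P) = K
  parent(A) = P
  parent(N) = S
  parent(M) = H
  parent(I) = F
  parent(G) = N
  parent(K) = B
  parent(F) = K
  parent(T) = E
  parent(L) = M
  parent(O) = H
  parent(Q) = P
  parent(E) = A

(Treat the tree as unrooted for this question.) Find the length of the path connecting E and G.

6

E - A - P - K - S - N - G: 6 edges.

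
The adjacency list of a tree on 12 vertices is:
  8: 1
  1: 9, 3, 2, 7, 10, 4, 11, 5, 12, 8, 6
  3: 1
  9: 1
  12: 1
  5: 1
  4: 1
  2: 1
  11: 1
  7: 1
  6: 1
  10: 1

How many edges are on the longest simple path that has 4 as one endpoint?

2

Distances from 4 peak at 2, attained at 12 (11, 8, 9, 5, 7, 6, 10, 3, 2 also at distance 2).
4–1–12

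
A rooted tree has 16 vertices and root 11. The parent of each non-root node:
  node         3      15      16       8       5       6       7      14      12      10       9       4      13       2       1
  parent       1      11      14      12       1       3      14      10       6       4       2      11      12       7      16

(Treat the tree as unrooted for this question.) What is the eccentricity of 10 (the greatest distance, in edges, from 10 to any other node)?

7

A farthest node from 10 is 13 (8 also at distance 7).
The path 10–14–16–1–3–6–12–13 has 7 edges.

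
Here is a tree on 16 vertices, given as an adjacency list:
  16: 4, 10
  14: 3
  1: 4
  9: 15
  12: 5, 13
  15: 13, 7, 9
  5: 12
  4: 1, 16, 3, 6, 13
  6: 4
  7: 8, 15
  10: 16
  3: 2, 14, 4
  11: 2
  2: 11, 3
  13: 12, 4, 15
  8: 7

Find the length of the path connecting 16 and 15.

Walking from 16: 16–4–13–15. Length 3.

3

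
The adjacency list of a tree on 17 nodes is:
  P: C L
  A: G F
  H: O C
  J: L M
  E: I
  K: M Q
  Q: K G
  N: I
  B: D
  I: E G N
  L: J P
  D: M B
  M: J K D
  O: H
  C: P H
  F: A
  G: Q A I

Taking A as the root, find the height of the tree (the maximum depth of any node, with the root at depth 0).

The longest root-to-leaf path is A → G → Q → K → M → J → L → P → C → H → O (10 edges).

10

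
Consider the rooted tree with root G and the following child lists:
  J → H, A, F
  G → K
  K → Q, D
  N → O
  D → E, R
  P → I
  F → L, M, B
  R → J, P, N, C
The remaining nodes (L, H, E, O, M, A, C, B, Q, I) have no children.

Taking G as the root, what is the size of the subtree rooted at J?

The subtree rooted at J contains: J, F, H, A, L, B, M — 7 nodes.

7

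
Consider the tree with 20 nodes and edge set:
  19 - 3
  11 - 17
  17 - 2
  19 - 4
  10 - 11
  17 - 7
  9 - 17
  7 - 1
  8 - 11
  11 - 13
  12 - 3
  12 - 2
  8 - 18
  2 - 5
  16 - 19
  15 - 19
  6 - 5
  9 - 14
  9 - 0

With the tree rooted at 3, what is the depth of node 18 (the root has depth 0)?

Climbing from 18 to the root: 18 – 8 – 11 – 17 – 2 – 12 – 3. That's 6 steps.

6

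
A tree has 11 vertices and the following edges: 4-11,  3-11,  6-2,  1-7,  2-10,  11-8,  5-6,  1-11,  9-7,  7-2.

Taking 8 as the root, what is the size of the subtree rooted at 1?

7

1's subtree: {1, 7, 2, 9, 10, 6, 5}, size 7.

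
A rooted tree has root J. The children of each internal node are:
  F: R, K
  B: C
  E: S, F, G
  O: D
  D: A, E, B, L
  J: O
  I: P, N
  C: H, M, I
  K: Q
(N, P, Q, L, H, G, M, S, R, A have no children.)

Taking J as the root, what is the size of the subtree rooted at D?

Descendants of D (including itself): D, B, E, L, A, C, F, S, G, I, M, H, K, R, N, P, Q. That's 17.

17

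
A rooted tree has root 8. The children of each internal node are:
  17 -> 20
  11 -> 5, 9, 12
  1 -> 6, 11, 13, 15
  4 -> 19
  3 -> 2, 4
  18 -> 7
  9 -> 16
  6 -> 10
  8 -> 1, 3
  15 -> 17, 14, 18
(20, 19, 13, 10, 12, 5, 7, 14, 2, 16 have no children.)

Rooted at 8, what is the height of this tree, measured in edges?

The longest root-to-leaf path is 8-1-15-18-7 (4 edges).

4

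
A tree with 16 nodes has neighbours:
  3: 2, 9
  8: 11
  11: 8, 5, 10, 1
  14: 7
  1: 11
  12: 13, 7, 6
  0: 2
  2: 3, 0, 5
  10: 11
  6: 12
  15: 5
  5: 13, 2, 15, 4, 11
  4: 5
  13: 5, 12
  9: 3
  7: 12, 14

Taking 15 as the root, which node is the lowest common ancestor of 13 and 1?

13's ancestor chain is 13, 5, 15 and 1's is 1, 11, 5, 15; they first meet at 5.

5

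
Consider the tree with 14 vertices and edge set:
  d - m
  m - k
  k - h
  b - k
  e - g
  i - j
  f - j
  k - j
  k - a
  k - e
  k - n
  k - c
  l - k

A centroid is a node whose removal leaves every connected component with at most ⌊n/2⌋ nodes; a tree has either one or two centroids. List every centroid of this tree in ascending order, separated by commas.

k

Delete k: the remaining components have sizes 3, 2, 2, 1, 1, 1, 1, 1, 1. Max 3 ≤ 7, so k is a centroid.
Every other node leaves some component of size > 7, so the centroid is unique.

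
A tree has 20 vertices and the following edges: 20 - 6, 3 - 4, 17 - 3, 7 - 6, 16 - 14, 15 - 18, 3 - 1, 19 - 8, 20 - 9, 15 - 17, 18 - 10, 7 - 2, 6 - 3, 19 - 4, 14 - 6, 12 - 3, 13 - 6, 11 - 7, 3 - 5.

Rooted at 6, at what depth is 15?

3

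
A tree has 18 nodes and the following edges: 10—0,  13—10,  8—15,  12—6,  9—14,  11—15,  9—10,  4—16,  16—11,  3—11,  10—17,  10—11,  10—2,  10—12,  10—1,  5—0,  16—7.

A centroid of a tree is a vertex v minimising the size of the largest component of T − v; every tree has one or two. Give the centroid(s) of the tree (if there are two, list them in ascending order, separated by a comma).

10

If 10 is removed the pieces have sizes 7, 2, 2, 2, 1, 1, 1, 1, all ≤ ⌊18/2⌋ = 9.
No neighbour of 10 does as well, so 10 is the unique centroid.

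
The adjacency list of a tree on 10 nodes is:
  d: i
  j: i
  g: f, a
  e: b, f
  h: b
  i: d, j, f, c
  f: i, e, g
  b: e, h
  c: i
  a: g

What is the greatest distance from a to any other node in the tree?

5

Distances from a peak at 5, attained at h.
a-g-f-e-b-h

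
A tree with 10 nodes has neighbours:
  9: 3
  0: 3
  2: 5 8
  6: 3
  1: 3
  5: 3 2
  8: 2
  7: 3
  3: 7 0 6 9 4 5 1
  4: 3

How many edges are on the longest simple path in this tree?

4

BFS from 4 reaches 8 last, at distance 4; BFS from 8 confirms no node is farther.
Path: 4 – 3 – 5 – 2 – 8.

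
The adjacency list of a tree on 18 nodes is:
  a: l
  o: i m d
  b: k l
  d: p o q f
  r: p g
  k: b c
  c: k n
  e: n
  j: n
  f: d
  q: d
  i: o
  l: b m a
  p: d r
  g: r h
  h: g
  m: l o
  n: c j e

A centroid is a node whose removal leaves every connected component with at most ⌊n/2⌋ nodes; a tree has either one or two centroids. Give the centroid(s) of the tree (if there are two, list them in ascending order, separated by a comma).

m, o

If o is removed the pieces have sizes 9, 7, 1, all ≤ ⌊18/2⌋ = 9.
Its neighbour m also leaves a largest component of size 9, so both are centroids.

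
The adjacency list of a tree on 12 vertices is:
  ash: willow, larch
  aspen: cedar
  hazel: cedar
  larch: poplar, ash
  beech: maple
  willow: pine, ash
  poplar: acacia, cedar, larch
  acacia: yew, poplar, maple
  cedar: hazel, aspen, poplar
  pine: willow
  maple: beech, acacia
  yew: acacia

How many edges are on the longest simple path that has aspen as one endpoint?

6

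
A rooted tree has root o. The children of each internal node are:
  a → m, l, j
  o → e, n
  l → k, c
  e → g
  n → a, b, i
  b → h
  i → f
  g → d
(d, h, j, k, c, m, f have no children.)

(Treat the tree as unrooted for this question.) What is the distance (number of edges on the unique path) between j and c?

3

Walking from j: j - a - l - c. Length 3.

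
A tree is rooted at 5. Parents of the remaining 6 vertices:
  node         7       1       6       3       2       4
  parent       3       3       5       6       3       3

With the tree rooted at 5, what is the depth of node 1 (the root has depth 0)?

Climbing from 1 to the root: 1 → 3 → 6 → 5. That's 3 steps.

3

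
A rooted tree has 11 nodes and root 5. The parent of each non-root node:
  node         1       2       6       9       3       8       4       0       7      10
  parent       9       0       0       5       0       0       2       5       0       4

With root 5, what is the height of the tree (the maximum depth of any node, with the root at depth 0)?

4

The longest root-to-leaf path is 5–0–2–4–10 (4 edges).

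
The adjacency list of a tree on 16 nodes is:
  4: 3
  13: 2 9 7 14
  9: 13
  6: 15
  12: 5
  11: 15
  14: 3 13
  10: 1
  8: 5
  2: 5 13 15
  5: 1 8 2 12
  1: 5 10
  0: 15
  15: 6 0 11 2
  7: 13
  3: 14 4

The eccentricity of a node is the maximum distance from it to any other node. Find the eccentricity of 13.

Distances from 13 peak at 4, attained at 10.
13–2–5–1–10

4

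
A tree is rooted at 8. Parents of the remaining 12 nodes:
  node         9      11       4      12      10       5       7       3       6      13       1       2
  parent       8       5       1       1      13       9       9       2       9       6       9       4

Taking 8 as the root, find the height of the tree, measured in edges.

The longest root-to-leaf path is 8 → 9 → 1 → 4 → 2 → 3 (5 edges).

5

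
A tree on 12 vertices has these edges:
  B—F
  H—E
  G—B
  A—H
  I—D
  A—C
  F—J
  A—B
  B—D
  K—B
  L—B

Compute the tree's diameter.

Starting from J, a farthest node is E at distance 5.
One longest path: J-F-B-A-H-E.
So the diameter is 5.

5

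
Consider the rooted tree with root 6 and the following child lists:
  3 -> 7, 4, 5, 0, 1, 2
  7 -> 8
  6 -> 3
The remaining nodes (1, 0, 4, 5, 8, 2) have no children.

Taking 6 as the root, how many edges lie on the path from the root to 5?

Path from 6 to 5: 6 – 3 – 5, which has 2 edges.

2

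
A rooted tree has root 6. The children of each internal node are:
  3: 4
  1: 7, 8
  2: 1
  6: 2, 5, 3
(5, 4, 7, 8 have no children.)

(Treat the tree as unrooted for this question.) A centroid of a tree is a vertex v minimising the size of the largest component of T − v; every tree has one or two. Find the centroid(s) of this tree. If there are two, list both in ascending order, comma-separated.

If 6 is removed the pieces have sizes 4, 2, 1, all ≤ ⌊8/2⌋ = 4.
Its neighbour 2 also leaves a largest component of size 4, so both are centroids.

2, 6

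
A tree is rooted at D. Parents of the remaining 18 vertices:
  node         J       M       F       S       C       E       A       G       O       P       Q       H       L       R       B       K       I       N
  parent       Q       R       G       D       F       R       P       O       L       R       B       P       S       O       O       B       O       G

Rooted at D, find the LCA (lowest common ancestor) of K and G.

O

Ancestors of K (toward the root): K, B, O, L, S, D.
Ancestors of G: G, O, L, S, D.
The deepest node appearing in both lists is O.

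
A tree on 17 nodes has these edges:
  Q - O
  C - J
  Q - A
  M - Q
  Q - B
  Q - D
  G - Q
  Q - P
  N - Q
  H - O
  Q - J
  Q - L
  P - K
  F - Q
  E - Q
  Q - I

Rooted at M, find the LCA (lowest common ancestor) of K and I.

Path K→root: K P Q M; path I→root: I Q M.
First common node: Q.

Q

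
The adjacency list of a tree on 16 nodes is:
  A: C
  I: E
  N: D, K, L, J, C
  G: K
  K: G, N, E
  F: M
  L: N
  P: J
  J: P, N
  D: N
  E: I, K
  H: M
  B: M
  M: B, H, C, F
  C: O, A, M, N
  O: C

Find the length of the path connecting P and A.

The path is P - J - N - C - A, which has 4 edges.

4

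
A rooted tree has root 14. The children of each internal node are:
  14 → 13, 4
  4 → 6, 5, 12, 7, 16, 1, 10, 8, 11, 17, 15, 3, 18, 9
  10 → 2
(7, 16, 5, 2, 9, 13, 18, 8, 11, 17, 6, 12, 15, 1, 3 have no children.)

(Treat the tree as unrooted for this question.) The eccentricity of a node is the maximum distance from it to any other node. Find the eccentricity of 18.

Distances from 18 peak at 3, attained at 2 (13 also at distance 3).
18 – 4 – 10 – 2

3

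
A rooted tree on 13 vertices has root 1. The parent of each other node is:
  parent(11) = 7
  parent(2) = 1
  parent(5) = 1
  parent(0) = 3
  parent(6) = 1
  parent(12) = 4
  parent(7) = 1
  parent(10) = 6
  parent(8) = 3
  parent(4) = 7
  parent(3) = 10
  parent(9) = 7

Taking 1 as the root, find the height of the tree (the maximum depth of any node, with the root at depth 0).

A deepest node is 0, reached by 1–6–10–3–0.
That path has 4 edges, so the height is 4.

4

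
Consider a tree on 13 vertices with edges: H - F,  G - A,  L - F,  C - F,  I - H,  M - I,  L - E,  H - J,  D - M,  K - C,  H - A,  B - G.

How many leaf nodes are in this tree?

5

Exactly 5 nodes have a single neighbour: B, D, E, J, K.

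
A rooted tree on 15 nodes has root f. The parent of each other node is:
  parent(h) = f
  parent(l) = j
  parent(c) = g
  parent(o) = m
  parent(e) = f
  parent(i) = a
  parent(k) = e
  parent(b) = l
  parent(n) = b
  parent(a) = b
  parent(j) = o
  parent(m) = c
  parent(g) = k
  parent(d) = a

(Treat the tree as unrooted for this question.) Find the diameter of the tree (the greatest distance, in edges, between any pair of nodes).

12

Starting from h, a farthest node is i at distance 12.
One longest path: h–f–e–k–g–c–m–o–j–l–b–a–i.
So the diameter is 12.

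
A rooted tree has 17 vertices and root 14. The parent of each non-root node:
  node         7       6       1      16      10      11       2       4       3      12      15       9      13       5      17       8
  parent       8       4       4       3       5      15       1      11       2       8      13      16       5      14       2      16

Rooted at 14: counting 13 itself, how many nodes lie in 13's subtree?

Descendants of 13 (including itself): 13, 15, 11, 4, 1, 6, 2, 3, 17, 16, 8, 9, 7, 12. That's 14.

14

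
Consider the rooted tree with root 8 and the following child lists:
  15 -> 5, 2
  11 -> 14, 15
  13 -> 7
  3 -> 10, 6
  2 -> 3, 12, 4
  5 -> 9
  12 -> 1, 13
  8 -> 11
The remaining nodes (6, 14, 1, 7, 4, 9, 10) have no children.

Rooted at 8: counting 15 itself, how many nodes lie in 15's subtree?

15's subtree: {15, 5, 2, 9, 4, 12, 3, 13, 1, 10, 6, 7}, size 12.

12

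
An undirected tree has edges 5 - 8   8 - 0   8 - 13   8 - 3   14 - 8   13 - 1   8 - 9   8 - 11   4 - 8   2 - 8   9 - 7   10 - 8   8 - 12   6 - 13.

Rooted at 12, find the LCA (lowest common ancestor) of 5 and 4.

Path 5→root: 5 8 12; path 4→root: 4 8 12.
First common node: 8.

8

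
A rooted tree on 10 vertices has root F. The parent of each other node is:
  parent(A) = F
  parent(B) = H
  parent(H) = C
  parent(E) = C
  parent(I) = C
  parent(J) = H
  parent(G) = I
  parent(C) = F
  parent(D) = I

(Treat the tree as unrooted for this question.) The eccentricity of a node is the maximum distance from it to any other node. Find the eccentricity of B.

4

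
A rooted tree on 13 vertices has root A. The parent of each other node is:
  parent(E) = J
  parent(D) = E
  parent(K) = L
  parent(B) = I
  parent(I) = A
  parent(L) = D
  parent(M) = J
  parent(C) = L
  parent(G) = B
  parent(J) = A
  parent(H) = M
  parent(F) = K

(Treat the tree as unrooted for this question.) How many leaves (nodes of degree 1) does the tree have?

Degree-1 nodes: C, F, G, H — 4 of them.

4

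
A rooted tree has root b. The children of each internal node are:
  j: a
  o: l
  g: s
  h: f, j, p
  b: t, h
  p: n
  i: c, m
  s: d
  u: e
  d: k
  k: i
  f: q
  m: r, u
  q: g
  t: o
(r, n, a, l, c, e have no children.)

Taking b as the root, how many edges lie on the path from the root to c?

Climbing from c to the root: c – i – k – d – s – g – q – f – h – b. That's 9 steps.

9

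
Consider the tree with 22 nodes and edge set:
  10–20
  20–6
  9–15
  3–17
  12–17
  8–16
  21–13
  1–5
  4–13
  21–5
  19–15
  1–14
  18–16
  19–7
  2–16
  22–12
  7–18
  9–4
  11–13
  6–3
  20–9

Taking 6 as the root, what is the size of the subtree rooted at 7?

Descendants of 7 (including itself): 7, 18, 16, 8, 2. That's 5.

5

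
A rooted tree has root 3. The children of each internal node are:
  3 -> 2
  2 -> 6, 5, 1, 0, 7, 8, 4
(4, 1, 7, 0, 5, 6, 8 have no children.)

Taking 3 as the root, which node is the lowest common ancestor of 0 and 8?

0's ancestor chain is 0, 2, 3 and 8's is 8, 2, 3; they first meet at 2.

2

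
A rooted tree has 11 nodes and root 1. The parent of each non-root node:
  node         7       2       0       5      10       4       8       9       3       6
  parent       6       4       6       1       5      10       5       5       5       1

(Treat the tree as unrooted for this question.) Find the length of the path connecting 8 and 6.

3

Walking from 8: 8 – 5 – 1 – 6. Length 3.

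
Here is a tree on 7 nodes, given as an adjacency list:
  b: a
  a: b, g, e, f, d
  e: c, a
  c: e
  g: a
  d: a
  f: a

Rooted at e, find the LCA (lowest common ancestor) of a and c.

Ancestors of a (toward the root): a, e.
Ancestors of c: c, e.
The deepest node appearing in both lists is e.

e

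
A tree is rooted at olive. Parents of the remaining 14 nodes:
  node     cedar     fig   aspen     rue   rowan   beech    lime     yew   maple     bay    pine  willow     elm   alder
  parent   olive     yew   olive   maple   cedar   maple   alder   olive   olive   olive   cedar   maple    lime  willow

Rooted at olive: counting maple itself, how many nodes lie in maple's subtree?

Descendants of maple (including itself): maple, willow, rue, beech, alder, lime, elm. That's 7.

7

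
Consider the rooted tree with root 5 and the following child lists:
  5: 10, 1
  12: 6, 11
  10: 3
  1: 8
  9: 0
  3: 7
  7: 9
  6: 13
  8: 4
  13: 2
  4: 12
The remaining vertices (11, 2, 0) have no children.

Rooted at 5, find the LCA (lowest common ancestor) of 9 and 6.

5

Path 9→root: 9 7 3 10 5; path 6→root: 6 12 4 8 1 5.
First common node: 5.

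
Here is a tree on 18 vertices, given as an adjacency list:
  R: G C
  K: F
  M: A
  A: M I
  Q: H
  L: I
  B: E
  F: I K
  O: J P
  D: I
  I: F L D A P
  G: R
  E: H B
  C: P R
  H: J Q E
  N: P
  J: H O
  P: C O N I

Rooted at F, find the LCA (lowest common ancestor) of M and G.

I

Path M→root: M A I F; path G→root: G R C P I F.
First common node: I.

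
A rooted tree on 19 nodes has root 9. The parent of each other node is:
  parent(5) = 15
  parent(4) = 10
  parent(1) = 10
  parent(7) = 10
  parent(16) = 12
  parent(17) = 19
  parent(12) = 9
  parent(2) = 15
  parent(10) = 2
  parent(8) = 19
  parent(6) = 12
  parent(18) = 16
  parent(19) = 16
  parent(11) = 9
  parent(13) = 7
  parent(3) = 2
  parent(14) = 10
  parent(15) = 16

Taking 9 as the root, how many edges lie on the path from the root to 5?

4

Path from 9 to 5: 9 → 12 → 16 → 15 → 5, which has 4 edges.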